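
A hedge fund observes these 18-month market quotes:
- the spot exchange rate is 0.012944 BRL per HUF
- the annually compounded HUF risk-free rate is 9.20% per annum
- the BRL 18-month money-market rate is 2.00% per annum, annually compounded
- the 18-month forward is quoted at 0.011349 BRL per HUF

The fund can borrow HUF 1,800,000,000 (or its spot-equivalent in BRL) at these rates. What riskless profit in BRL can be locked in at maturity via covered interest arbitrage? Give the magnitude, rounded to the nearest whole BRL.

BRL 690,490

T = 18/12 years.
Invest the HUF and cover forward: 1,800,000,000 × 1.1411269377 × 0.011349 = BRL 23,311,169.31.
Convert at spot and invest in BRL: 1,800,000,000 × 0.012944 × 1.0301495037 = BRL 24,001,659.32.
The quoted forward undervalues HUF, so borrow HUF, convert to BRL at spot, deposit the BRL at 2.00%, and buy HUF forward at 0.011349 to cover the loan.
Profit = 24,001,659.32 − 23,311,169.31 = BRL 690,490.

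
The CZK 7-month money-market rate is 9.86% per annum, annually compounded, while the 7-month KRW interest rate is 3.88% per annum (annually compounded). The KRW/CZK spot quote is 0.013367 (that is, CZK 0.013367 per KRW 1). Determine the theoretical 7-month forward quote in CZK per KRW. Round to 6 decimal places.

T = 7/12 years.
CZK growth factor: (1 + 0.0986)^(7/12) = 1.0563871.
KRW growth factor: (1 + 0.0388)^(7/12) = 1.0224537.
Forward (CZK per KRW) = 0.013367 × 1.0563871 / 1.0224537 = 0.01381063.

0.013811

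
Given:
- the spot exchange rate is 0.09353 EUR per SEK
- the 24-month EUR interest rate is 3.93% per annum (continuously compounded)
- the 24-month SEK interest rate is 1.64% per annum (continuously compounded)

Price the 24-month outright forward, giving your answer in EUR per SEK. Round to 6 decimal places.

0.097913

T = 2 years.
Growth of 1 EUR over T: e^(0.0393×2) = 1.0817715.
SEK accumulates by e^(0.0164×2) = 1.0333438.
Forward (EUR per SEK) = 0.09353 × 1.0817715 / 1.0333438 = 0.09791329.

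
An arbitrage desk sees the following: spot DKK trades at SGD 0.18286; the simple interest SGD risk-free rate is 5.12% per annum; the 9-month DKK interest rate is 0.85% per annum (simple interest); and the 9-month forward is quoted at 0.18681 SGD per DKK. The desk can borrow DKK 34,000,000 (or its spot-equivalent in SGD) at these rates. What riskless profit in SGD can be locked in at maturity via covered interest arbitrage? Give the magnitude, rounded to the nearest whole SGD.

T = 9/12 years.
Invest the DKK and cover forward: 34,000,000 × 1.006375 × 0.18681 = SGD 6,392,031.07.
Convert at spot and invest in SGD: 34,000,000 × 0.18286 × 1.038400 = SGD 6,455,982.02.
The quoted forward undervalues DKK, so borrow DKK, convert to SGD at spot, deposit the SGD at 5.12%, and buy DKK forward at 0.18681 to cover the loan.
Profit = 6,455,982.02 − 6,392,031.07 = SGD 63,951.

SGD 63,951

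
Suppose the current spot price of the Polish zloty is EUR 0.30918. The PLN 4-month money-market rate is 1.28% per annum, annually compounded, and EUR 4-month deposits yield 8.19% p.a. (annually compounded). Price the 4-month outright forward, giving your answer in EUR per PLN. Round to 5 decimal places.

0.31606

T = 4/12 years.
EUR accumulates by (1 + 0.0819)^(4/12) = 1.0265869.
Growth of 1 PLN over T: (1 + 0.0128)^(4/12) = 1.0042486.
CIP: F = S · (grow EUR)/(grow PLN) = 0.30918 × 1.0265869/1.0042486 = 0.3160573 EUR per PLN.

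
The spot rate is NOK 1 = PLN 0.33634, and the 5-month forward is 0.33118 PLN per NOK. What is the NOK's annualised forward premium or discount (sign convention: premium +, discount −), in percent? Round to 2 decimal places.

-3.68%

T = 5/12 years.
(F − S)/S = (0.33118 − 0.33634)/0.33634 = -0.0153416.
Per annum: -0.0153416 / (5/12) = -0.036820 = -3.68%.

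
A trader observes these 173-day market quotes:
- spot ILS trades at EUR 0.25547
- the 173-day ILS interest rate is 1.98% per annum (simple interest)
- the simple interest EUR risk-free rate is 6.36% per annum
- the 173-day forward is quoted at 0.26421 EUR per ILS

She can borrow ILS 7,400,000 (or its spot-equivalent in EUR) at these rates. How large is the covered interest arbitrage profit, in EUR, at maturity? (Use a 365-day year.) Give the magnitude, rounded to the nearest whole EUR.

T = 173/365 years.
Keep in ILS, deliver into the forward: 7,400,000·1.009384658·0.26421 = EUR 1,973,502.45.
Swap to EUR now, deposit: 7,400,000·0.25547·1.030144658 = EUR 1,947,465.81.
The quoted forward overvalues ILS, so borrow EUR, buy ILS at spot, deposit the ILS at 1.98%, and sell the proceeds forward at 0.26421.
Profit = 1,973,502.45 − 1,947,465.81 = EUR 26,037.

EUR 26,037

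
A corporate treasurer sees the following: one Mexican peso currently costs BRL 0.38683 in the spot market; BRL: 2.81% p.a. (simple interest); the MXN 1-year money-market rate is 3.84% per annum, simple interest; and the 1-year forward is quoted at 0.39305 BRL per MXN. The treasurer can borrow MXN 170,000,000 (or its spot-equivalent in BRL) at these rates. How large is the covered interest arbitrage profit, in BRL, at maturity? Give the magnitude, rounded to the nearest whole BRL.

T = 1 year.
Keep in MXN, deliver into the forward: 170,000,000·1.038400·0.39305 = BRL 69,384,330.40.
Swap to BRL now, deposit: 170,000,000·0.38683·1.028100 = BRL 67,608,986.91.
The quoted forward overvalues MXN, so borrow BRL, buy MXN at spot, deposit the MXN at 3.84%, and sell the proceeds forward at 0.39305.
Profit = 69,384,330.40 − 67,608,986.91 = BRL 1,775,343.

BRL 1,775,343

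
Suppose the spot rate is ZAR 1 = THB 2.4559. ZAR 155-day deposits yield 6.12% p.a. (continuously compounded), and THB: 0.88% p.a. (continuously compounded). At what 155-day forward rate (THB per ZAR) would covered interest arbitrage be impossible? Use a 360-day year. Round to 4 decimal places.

2.4011

T = 155/360 years.
THB growth factor: e^(0.0088×155/360) = 1.0037961.
ZAR growth factor: e^(0.0612×155/360) = 1.0267002.
CIP: F = S · (grow THB)/(grow ZAR) = 2.4559 × 1.0037961/1.0267002 = 2.401113 THB per ZAR.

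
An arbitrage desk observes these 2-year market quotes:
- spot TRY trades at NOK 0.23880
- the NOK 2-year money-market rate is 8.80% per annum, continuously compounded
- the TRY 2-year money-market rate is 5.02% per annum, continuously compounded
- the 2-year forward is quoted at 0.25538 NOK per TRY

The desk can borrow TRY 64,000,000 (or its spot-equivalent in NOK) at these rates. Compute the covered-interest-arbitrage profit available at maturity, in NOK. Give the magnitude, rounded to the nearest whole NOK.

T = 2 years.
Keep in TRY, deliver into the forward: 64,000,000·1.1056130749·0.25538 = NOK 18,070,493.89.
Swap to NOK now, deposit: 64,000,000·0.23880·1.1924380587 = NOK 18,224,269.34.
The quoted forward undervalues TRY, so borrow TRY, convert to NOK at spot, deposit the NOK at 8.80%, and buy TRY forward at 0.25538 to cover the loan.
The gap between the two covered legs is NOK 153,775.

NOK 153,775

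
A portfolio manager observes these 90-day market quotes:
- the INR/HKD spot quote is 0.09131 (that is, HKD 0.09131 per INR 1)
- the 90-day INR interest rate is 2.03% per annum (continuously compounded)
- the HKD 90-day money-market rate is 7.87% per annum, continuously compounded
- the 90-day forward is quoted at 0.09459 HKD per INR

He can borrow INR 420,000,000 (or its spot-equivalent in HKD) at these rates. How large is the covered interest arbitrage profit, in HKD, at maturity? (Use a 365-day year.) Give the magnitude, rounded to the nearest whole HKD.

HKD 825,483

T = 90/365 years.
Keep in INR, deliver into the forward: 420,000,000·1.0050180278·0.09459 = HKD 39,927,155.20.
Swap to HKD now, deposit: 420,000,000·0.09131·1.0195949896 = HKD 39,101,671.77.
The quoted forward overvalues INR, so borrow HKD, buy INR at spot, deposit the INR at 2.03%, and sell the proceeds forward at 0.09459.
Profit = 39,927,155.20 − 39,101,671.77 = HKD 825,483.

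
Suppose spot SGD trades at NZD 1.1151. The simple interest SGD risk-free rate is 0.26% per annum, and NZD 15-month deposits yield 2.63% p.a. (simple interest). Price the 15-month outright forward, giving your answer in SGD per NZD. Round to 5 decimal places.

T = 15/12 years.
Growth of 1 NZD over T: 1 + 0.0263×15/12 = 1.032875.
Growth of 1 SGD over T: 1 + 0.0026×15/12 = 1.003250.
CIP: F = S · (grow NZD)/(grow SGD) = 1.1151 × 1.032875/1.003250 = 1.148028 NZD per SGD.
Invert for SGD per NZD: 1 / 1.148028 = 0.87106.

0.87106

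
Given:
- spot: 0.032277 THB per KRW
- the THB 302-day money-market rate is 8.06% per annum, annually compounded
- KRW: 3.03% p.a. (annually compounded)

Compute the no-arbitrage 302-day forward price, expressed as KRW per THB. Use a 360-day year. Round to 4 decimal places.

29.7674

T = 302/360 years.
THB growth factor: (1 + 0.0806)^(302/360) = 1.06718857.
KRW accumulates by (1 + 0.0303)^(302/360) = 1.02535701.
So F = 0.032277 × 1.06718857 / 1.02535701 = 0.033593807 (THB/KRW).
Quoted the other way: 1/0.033593807 = 29.7674 KRW per THB.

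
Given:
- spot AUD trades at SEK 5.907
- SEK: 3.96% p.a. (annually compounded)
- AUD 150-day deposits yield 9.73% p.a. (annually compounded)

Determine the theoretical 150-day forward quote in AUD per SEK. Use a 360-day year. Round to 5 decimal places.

0.17314

T = 150/360 years.
Growth of 1 SEK over T: (1 + 0.0396)^(150/360) = 1.0163133.
AUD accumulates by (1 + 0.0973)^(150/360) = 1.0394467.
So F = 5.907 × 1.0163133 / 1.0394467 = 5.775537 (SEK/AUD).
Quoted the other way: 1/5.775537 = 0.17314 AUD per SEK.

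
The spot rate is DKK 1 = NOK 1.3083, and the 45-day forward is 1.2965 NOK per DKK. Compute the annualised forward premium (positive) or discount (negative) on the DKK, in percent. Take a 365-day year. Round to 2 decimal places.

T = 45/365 years.
Period premium: (1.2965 − 1.3083)/1.3083 = -0.0090193.
Annualise by dividing by T: -0.0090193 / (45/365) = -0.073157 → -7.32%.

-7.32%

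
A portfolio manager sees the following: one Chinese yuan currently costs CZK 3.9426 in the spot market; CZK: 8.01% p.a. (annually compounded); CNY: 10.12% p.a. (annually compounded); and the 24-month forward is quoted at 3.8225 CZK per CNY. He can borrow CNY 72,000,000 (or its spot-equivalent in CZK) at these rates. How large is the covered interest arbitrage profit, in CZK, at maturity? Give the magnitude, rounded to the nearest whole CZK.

CZK 2,579,157

T = 2 years.
Route A — deposit CNY, sell forward: 72,000,000 × 1.21264144 × 3.8225 = CZK 333,743,177.12.
Route B — convert at spot, deposit CZK: 72,000,000 × 3.9426 × 1.16661601 = CZK 331,164,020.23.
The quoted forward overvalues CNY, so borrow CZK, buy CNY at spot, deposit the CNY at 10.12%, and sell the proceeds forward at 3.8225.
Profit = 333,743,177.12 − 331,164,020.23 = CZK 2,579,157.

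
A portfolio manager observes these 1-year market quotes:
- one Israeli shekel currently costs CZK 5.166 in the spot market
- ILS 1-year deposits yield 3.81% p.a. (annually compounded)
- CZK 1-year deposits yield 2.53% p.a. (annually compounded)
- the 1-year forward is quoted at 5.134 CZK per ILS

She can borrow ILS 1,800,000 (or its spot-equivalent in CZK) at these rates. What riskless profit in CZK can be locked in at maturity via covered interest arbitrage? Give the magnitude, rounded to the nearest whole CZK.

T = 1 year.
Route A — deposit ILS, sell forward: 1,800,000 × 1.038100 × 5.134 = CZK 9,593,289.72.
Route B — convert at spot, deposit CZK: 1,800,000 × 5.166 × 1.025300 = CZK 9,534,059.64.
The quoted forward overvalues ILS, so borrow CZK, buy ILS at spot, deposit the ILS at 3.81%, and sell the proceeds forward at 5.134.
The gap between the two covered legs is CZK 59,230.

CZK 59,230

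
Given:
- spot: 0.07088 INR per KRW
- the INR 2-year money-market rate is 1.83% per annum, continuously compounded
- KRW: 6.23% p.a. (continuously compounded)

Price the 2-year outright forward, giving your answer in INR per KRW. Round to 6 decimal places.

T = 2 years.
Growth of 1 INR over T: e^(0.0183×2) = 1.037278.
KRW growth factor: e^(0.0623×2) = 1.1326953.
CIP: F = S · (grow INR)/(grow KRW) = 0.07088 × 1.037278/1.1326953 = 0.06490913 INR per KRW.

0.064909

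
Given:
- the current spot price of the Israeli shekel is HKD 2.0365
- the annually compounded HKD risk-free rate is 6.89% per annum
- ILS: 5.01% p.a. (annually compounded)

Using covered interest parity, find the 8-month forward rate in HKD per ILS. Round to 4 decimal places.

T = 8/12 years.
Growth of 1 HKD over T: (1 + 0.0689)^(8/12) = 1.0454214.
ILS accumulates by (1 + 0.0501)^(8/12) = 1.0331271.
CIP: F = S · (grow HKD)/(grow ILS) = 2.0365 × 1.0454214/1.0331271 = 2.060735 HKD per ILS.

2.0607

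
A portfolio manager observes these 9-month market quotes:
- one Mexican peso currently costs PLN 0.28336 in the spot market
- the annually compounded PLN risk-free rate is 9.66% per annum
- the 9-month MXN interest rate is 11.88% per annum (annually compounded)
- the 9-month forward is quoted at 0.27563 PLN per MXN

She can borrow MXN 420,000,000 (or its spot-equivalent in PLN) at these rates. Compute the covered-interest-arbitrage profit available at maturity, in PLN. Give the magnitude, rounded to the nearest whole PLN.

T = 9/12 years.
Keep in MXN, deliver into the forward: 420,000,000·1.08783829532·0.27563 = PLN 125,933,165.12.
Swap to PLN now, deposit: 420,000,000·0.28336·1.07160857744 = PLN 127,533,422.73.
The quoted forward undervalues MXN, so borrow MXN, convert to PLN at spot, deposit the PLN at 9.66%, and buy MXN forward at 0.27563 to cover the loan.
Profit = 127,533,422.73 − 125,933,165.12 = PLN 1,600,258.

PLN 1,600,258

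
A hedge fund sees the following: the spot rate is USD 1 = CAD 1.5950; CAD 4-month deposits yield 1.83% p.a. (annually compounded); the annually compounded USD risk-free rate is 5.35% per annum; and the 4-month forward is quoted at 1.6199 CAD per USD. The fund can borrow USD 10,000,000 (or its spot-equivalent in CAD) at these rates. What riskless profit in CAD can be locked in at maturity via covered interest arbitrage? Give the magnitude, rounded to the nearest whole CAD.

CAD 436,171

T = 4/12 years.
Route A — deposit USD, sell forward: 10,000,000 × 1.0175244336 × 1.6199 = CAD 16,482,878.30.
Route B — convert at spot, deposit CAD: 10,000,000 × 1.5950 × 1.0060631637 = CAD 16,046,707.46.
The quoted forward overvalues USD, so borrow CAD, buy USD at spot, deposit the USD at 5.35%, and sell the proceeds forward at 1.6199.
Arbitrage profit = |16,482,878.30 − 16,046,707.46| = CAD 436,171.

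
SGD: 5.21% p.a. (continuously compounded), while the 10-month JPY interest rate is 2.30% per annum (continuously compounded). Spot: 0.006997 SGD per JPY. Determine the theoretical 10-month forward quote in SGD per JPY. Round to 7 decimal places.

0.0071688

T = 10/12 years.
Growth of 1 SGD over T: e^(0.0521×10/12) = 1.044373.
JPY accumulates by e^(0.0230×10/12) = 1.0193515.
So F = 0.006997 × 1.044373 / 1.0193515 = 0.007168752 (SGD/JPY).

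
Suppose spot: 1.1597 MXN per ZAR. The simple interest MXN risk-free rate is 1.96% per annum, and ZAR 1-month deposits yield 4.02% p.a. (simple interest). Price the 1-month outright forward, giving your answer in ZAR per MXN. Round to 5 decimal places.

0.86377

T = 1/12 years.
Growth of 1 MXN over T: 1 + 0.0196×1/12 = 1.0016333.
ZAR growth factor: 1 + 0.0402×1/12 = 1.003350.
CIP: F = S · (grow MXN)/(grow ZAR) = 1.1597 × 1.0016333/1.003350 = 1.157716 MXN per ZAR.
Invert for ZAR per MXN: 1 / 1.157716 = 0.86377.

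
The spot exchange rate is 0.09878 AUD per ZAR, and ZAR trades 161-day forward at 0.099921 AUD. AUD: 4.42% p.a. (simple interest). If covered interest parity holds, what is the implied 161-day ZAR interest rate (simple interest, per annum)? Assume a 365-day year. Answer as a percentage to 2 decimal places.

1.78%

T = 161/365 years.
F/S = 0.099921/0.09878 = 1.0115509 = (growth of AUD) / (growth of ZAR).
The AUD side grows by 1 + 0.0442×161/365 = 1.0194964.
That pins the ZAR growth at 1.0078548.
(1.0078548 − 1)/T = 0.017807, i.e. 1.78%.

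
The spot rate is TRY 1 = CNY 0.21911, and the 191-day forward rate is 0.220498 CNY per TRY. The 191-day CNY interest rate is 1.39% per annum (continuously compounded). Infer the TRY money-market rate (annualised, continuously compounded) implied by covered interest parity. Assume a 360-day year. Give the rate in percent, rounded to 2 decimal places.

T = 191/360 years.
By CIP, F/S equals the CNY-to-TRY growth ratio: 0.220498/0.21911 = 1.0063347.
CNY growth factor: e^(0.0139×191/360) = 1.007402.
So the TRY growth factor = 1.0010606.
Take logs: ln 1.0010606 / (191/360) = 0.001998, so 0.20%.

0.20%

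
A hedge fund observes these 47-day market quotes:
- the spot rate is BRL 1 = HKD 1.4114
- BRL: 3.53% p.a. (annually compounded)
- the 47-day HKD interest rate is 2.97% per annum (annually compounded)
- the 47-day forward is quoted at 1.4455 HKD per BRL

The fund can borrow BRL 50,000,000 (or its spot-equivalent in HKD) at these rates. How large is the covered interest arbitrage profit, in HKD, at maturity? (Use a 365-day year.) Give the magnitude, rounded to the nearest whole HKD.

T = 47/365 years.
Route A — deposit BRL, sell forward: 50,000,000 × 1.0044770835 × 1.4455 = HKD 72,598,581.21.
Route B — convert at spot, deposit HKD: 50,000,000 × 1.4114 × 1.0037758019 = HKD 70,836,458.34.
The quoted forward overvalues BRL, so borrow HKD, buy BRL at spot, deposit the BRL at 3.53%, and sell the proceeds forward at 1.4455.
The gap between the two covered legs is HKD 1,762,123.

HKD 1,762,123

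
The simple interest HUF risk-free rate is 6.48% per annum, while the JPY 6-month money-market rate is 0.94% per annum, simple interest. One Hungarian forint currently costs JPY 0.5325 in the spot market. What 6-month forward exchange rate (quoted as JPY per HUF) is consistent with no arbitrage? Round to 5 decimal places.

T = 6/12 years.
JPY growth factor: 1 + 0.0094×6/12 = 1.004700.
Growth of 1 HUF over T: 1 + 0.0648×6/12 = 1.032400.
Forward (JPY per HUF) = 0.5325 × 1.004700 / 1.032400 = 0.5182127.

0.51821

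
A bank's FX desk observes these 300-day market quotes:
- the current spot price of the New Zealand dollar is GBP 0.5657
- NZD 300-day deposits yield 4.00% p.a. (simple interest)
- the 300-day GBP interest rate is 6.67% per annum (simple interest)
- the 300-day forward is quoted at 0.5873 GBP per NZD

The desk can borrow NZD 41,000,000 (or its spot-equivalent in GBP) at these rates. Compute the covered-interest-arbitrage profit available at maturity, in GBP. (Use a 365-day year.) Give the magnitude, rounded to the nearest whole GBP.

T = 300/365 years.
Keep in NZD, deliver into the forward: 41,000,000·1.0328767123·0.5873 = GBP 24,870,948.22.
Swap to GBP now, deposit: 41,000,000·0.5657·1.0548219178 = GBP 24,465,223.11.
The quoted forward overvalues NZD, so borrow GBP, buy NZD at spot, deposit the NZD at 4.00%, and sell the proceeds forward at 0.5873.
Arbitrage profit = |24,870,948.22 − 24,465,223.11| = GBP 405,725.

GBP 405,725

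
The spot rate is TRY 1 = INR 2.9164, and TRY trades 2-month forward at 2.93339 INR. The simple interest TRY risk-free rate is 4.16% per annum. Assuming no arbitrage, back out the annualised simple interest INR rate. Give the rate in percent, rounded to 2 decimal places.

T = 2/12 years.
By CIP, F/S equals the INR-to-TRY growth ratio: 2.93339/2.9164 = 1.0058257.
TRY growth factor: 1 + 0.0416×2/12 = 1.0069333.
Hence g_INR = 1.0127994.
(1.0127994 − 1)/T = 0.076796, i.e. 7.68%.

7.68%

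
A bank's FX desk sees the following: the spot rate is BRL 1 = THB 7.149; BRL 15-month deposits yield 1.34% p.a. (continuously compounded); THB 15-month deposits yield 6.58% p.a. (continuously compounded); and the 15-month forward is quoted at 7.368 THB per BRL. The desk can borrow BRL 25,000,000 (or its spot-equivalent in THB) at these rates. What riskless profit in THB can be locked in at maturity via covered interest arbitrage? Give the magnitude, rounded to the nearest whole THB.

T = 15/12 years.
Route A — deposit BRL, sell forward: 25,000,000 × 1.01689106778 × 7.368 = THB 187,311,334.69.
Route B — convert at spot, deposit THB: 25,000,000 × 7.149 × 1.08572720771 = THB 194,046,595.20.
The quoted forward undervalues BRL, so borrow BRL, convert to THB at spot, deposit the THB at 6.58%, and buy BRL forward at 7.368 to cover the loan.
The gap between the two covered legs is THB 6,735,261.

THB 6,735,261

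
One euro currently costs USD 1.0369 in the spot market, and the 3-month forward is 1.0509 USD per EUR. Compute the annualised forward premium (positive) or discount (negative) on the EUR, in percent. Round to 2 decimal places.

+5.40%

T = 3/12 years.
EUR trades forward at +1.35018% vs spot over the period.
×(1/T) gives 5.40% p.a.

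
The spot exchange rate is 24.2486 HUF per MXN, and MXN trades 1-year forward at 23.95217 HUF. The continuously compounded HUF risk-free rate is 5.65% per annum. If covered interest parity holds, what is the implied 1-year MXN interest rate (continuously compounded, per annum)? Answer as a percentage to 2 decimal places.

6.88%

T = 1 year.
F/S = 23.95217/24.2486 = 0.9877754 = (growth of HUF) / (growth of MXN).
The HUF side grows by e^(0.0565×1) = 1.0581266.
That pins the MXN growth at 1.0712219.
Take logs: ln 1.0712219 / 1 = 0.068800, so 6.88%.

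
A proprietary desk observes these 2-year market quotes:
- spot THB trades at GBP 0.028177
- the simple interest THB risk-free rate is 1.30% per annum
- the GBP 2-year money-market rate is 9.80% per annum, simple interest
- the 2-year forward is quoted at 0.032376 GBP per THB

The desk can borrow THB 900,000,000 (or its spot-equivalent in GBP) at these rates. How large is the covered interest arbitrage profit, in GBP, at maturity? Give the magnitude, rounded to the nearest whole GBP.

T = 2 years.
Invest the THB and cover forward: 900,000,000 × 1.026000 × 0.032376 = GBP 29,895,998.40.
Convert at spot and invest in GBP: 900,000,000 × 0.028177 × 1.196000 = GBP 30,329,722.80.
The quoted forward undervalues THB, so borrow THB, convert to GBP at spot, deposit the GBP at 9.80%, and buy THB forward at 0.032376 to cover the loan.
Arbitrage profit = |29,895,998.40 − 30,329,722.80| = GBP 433,724.

GBP 433,724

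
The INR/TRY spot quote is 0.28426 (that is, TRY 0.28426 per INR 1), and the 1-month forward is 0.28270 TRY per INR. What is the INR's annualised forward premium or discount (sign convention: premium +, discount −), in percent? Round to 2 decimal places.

T = 1/12 years.
Period premium: (0.28270 − 0.28426)/0.28426 = -0.0054879.
Per annum: -0.0054879 / (1/12) = -0.065855 = -6.59%.

-6.59%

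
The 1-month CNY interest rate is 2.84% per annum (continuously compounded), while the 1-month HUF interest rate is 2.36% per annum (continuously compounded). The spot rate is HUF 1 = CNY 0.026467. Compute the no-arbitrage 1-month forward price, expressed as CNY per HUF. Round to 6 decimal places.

T = 1/12 years.
CNY growth factor: e^(0.0284×1/12) = 1.0023695.
HUF growth factor: e^(0.0236×1/12) = 1.0019686.
CIP: F = S · (grow CNY)/(grow HUF) = 0.026467 × 1.0023695/1.0019686 = 0.02647759 CNY per HUF.

0.026478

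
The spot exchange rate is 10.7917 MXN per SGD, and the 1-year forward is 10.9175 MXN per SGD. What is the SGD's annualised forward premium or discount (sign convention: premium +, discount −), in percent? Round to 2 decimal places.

T = 1 year.
SGD trades forward at +1.16571% vs spot over the period.
Per annum: 0.0116571 / 1 = 0.011657 = 1.17%.

+1.17%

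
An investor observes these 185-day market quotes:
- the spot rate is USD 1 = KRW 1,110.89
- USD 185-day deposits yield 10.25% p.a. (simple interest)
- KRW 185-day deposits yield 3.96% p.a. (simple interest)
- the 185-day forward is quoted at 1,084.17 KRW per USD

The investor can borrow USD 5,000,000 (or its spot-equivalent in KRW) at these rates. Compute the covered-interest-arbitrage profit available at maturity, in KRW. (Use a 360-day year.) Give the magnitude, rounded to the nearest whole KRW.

T = 185/360 years.
Invest the USD and cover forward: 5,000,000 × 1.052673611111 × 1084.17 = KRW 5,706,385,744.79.
Convert at spot and invest in KRW: 5,000,000 × 1110.89 × 1.020350 = KRW 5,667,483,057.50.
The quoted forward overvalues USD, so borrow KRW, buy USD at spot, deposit the USD at 10.25%, and sell the proceeds forward at 1,084.17.
Arbitrage profit = |5,706,385,744.79 − 5,667,483,057.50| = KRW 38,902,687.

KRW 38,902,687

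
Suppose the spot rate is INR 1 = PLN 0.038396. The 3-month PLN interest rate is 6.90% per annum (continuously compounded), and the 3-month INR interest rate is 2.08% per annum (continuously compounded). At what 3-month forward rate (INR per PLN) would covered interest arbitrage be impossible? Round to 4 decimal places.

T = 3/12 years.
Growth of 1 PLN over T: e^(0.0690×3/12) = 1.01739964.
INR growth factor: e^(0.0208×3/12) = 1.00521354.
Forward (PLN per INR) = 0.038396 × 1.01739964 / 1.00521354 = 0.038861471.
Quoted the other way: 1/0.038861471 = 25.7324 INR per PLN.

25.7324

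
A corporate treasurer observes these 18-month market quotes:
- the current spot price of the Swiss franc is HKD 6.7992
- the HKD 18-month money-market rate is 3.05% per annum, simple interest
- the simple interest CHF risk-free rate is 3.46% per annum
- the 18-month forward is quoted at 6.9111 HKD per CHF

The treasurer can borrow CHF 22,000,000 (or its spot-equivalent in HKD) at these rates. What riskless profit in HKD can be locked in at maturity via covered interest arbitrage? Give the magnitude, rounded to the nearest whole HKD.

T = 18/12 years.
Keep in CHF, deliver into the forward: 22,000,000·1.051900·6.9111 = HKD 159,935,293.98.
Swap to HKD now, deposit: 22,000,000·6.7992·1.045750 = HKD 156,425,794.80.
The quoted forward overvalues CHF, so borrow HKD, buy CHF at spot, deposit the CHF at 3.46%, and sell the proceeds forward at 6.9111.
Arbitrage profit = |159,935,293.98 − 156,425,794.80| = HKD 3,509,499.

HKD 3,509,499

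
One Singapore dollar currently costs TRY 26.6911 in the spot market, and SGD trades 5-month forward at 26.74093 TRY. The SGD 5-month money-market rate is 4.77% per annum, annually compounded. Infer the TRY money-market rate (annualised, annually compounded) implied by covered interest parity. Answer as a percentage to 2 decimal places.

T = 5/12 years.
CIP gives F = S · g_TRY/g_SGD, so g_TRY/g_SGD = 26.74093/26.6911 = 1.0018669.
SGD growth factor: (1 + 0.0477)^(5/12) = 1.0196052.
So the TRY growth factor = 1.0215087.
Annualise: 1.0215087^(12/5) − 1 = 0.052400 = 5.24%.

5.24%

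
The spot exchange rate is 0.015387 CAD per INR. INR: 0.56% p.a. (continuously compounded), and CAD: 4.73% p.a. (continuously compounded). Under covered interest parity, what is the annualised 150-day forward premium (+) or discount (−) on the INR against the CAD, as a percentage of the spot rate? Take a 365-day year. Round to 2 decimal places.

T = 150/365 years.
CIP forward (CAD per INR) = 0.015387 × 1.0196285/1.002304 = 0.015652959.
Annualised premium = (F − S)/S × (1/T) = (0.015652959 − 0.015387)/0.015387 ÷ (150/365) = 4.21%.

+4.21%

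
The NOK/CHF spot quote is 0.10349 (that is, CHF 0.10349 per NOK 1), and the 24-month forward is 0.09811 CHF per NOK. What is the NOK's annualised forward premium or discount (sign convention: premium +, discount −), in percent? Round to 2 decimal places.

T = 2 years.
NOK trades forward at -5.19857% vs spot over the period.
Annualise by dividing by T: -0.0519857 / 2 = -0.025993 → -2.60%.

-2.60%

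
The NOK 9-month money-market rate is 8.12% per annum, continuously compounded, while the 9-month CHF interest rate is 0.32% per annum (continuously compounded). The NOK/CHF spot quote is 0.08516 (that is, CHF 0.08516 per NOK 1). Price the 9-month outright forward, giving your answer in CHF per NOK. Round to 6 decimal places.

T = 9/12 years.
CHF accumulates by e^(0.0032×9/12) = 1.0024029.
Growth of 1 NOK over T: e^(0.0812×9/12) = 1.0627926.
So F = 0.08516 × 1.0024029 / 1.0627926 = 0.08032106 (CHF/NOK).

0.080321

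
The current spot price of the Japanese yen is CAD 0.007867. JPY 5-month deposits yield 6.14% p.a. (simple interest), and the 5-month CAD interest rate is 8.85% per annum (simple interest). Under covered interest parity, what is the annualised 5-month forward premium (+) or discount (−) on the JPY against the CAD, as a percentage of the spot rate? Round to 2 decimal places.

+2.64%

T = 5/12 years.
CIP forward (CAD per JPY) = 0.007867 × 1.036875/1.0255833 = 0.007953616.
(F − S)/S ÷ T = (0.007953616 − 0.007867)/0.007867/(5/12) = 0.026424 → 2.64%.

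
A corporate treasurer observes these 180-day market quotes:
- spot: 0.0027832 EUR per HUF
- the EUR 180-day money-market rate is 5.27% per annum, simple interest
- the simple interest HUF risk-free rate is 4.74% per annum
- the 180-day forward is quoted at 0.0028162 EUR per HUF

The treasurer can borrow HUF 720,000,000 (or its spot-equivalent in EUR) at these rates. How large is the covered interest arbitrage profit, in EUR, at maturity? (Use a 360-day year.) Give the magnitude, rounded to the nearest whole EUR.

T = 180/360 years.
Keep in HUF, deliver into the forward: 720,000,000·1.023700·0.0028162 = EUR 2,075,719.64.
Swap to EUR now, deposit: 720,000,000·0.0027832·1.026350 = EUR 2,056,706.87.
The quoted forward overvalues HUF, so borrow EUR, buy HUF at spot, deposit the HUF at 4.74%, and sell the proceeds forward at 0.0028162.
Arbitrage profit = |2,075,719.64 − 2,056,706.87| = EUR 19,013.

EUR 19,013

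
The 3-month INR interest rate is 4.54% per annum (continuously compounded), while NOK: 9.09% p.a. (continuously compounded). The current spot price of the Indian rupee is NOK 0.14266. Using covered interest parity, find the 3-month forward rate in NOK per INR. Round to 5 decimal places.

0.14429

T = 3/12 years.
NOK accumulates by e^(0.0909×3/12) = 1.0229852.
Growth of 1 INR over T: e^(0.0454×3/12) = 1.0114147.
Forward (NOK per INR) = 0.14266 × 1.0229852 / 1.0114147 = 0.1442920.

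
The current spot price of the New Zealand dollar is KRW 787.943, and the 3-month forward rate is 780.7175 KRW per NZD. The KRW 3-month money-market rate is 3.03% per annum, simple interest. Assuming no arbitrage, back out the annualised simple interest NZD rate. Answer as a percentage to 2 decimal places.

6.76%

T = 3/12 years.
CIP gives F = S · g_KRW/g_NZD, so g_KRW/g_NZD = 780.7175/787.943 = 0.9908299.
The KRW side grows by 1 + 0.0303×3/12 = 1.007575.
Hence g_NZD = 1.0169001.
r = (1.0169001 − 1)/(3/12) = 0.067600 → 6.76%.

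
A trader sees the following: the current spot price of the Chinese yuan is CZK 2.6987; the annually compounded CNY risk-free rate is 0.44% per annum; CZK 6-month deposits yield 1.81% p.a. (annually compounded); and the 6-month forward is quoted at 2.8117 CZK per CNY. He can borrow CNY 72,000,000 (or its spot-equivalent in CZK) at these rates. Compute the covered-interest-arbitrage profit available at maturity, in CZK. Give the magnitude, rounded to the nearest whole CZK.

T = 6/12 years.
Route A — deposit CNY, sell forward: 72,000,000 × 1.00219758531 × 2.8117 = CZK 202,887,284.44.
Route B — convert at spot, deposit CZK: 72,000,000 × 2.6987 × 1.00900941522 = CZK 196,056,987.04.
The quoted forward overvalues CNY, so borrow CZK, buy CNY at spot, deposit the CNY at 0.44%, and sell the proceeds forward at 2.8117.
Profit = 202,887,284.44 − 196,056,987.04 = CZK 6,830,297.

CZK 6,830,297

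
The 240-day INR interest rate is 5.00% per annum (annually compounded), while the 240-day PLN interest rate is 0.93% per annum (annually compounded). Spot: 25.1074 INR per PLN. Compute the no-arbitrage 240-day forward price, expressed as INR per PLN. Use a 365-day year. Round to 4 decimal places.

T = 240/365 years.
INR accumulates by (1 + 0.0500)^(240/365) = 1.03260135.
PLN growth factor: (1 + 0.0093)^(240/365) = 1.00610537.
So F = 25.1074 × 1.03260135 / 1.00610537 = 25.768608 (INR/PLN).

25.7686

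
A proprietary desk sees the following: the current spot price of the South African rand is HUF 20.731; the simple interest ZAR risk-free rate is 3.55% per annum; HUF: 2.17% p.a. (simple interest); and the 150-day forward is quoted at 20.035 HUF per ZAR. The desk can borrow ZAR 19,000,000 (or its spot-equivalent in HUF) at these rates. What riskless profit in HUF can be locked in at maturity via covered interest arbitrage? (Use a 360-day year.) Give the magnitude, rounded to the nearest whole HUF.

HUF 11,154,743

T = 150/360 years.
Route A — deposit ZAR, sell forward: 19,000,000 × 1.01479166667 × 20.035 = HUF 386,295,669.79.
Route B — convert at spot, deposit HUF: 19,000,000 × 20.731 × 1.00904166667 = HUF 397,450,413.04.
The quoted forward undervalues ZAR, so borrow ZAR, convert to HUF at spot, deposit the HUF at 2.17%, and buy ZAR forward at 20.035 to cover the loan.
Profit = 397,450,413.04 − 386,295,669.79 = HUF 11,154,743.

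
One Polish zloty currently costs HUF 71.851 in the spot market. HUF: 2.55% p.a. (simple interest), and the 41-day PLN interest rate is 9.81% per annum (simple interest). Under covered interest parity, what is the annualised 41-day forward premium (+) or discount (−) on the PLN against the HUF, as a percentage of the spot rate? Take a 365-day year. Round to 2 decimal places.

T = 41/365 years.
F = S · g_HUF/g_PLN = 71.851 × 1.0028644/1.0110195 = 71.271434.
(F − S)/S ÷ T = (71.271434 − 71.851)/71.851/(41/365) = -0.071809 → -7.18%.

-7.18%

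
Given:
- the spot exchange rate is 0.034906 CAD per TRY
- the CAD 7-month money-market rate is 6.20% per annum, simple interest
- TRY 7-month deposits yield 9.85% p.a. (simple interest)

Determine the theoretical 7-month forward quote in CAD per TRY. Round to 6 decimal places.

0.034203

T = 7/12 years.
CAD accumulates by 1 + 0.0620×7/12 = 1.0361667.
Growth of 1 TRY over T: 1 + 0.0985×7/12 = 1.0574583.
Forward (CAD per TRY) = 0.034906 × 1.0361667 / 1.0574583 = 0.03420318.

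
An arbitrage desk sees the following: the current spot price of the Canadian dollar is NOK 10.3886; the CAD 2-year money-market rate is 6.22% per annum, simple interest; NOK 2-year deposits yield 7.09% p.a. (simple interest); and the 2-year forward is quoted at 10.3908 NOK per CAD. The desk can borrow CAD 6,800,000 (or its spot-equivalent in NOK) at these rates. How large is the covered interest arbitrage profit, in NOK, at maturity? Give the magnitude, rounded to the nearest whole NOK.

T = 2 years.
Route A — deposit CAD, sell forward: 6,800,000 × 1.124400 × 10.3908 = NOK 79,447,225.54.
Route B — convert at spot, deposit NOK: 6,800,000 × 10.3886 × 1.141800 = NOK 80,659,583.66.
The quoted forward undervalues CAD, so borrow CAD, convert to NOK at spot, deposit the NOK at 7.09%, and buy CAD forward at 10.3908 to cover the loan.
Profit = 80,659,583.66 − 79,447,225.54 = NOK 1,212,358.

NOK 1,212,358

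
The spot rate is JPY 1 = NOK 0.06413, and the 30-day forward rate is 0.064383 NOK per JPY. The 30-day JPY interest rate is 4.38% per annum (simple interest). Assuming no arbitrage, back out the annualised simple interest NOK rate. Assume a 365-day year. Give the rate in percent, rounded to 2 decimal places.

9.20%

T = 30/365 years.
By CIP, F/S equals the NOK-to-JPY growth ratio: 0.064383/0.06413 = 1.0039451.
JPY growth factor: 1 + 0.0438×30/365 = 1.003600.
Hence g_NOK = 1.0075593.
(1.0075593 − 1)/T = 0.091971, i.e. 9.20%.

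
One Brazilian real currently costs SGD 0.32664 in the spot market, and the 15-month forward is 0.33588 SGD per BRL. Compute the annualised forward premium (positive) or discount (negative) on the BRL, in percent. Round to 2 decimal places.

T = 15/12 years.
BRL trades forward at +2.82880% vs spot over the period.
×(1/T) gives 2.26% p.a.

+2.26%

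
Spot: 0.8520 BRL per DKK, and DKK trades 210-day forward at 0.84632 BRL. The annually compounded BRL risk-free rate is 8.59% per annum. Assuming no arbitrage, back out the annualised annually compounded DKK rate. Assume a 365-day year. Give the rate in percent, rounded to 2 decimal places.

9.86%

T = 210/365 years.
By CIP, F/S equals the BRL-to-DKK growth ratio: 0.84632/0.852 = 0.9933333.
The BRL side grows by (1 + 0.0859)^(210/365) = 1.0485555.
That pins the DKK growth at 1.0555928.
r = 1.0555928^(365/210) − 1 = 0.098599 → 9.86%.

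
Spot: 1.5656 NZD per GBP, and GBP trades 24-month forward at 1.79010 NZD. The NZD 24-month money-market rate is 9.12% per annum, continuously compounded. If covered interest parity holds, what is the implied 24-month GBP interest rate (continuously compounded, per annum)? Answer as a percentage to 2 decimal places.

2.42%

T = 2 years.
F/S = 1.7901/1.5656 = 1.1433955 = (growth of NZD) / (growth of GBP).
NZD growth factor: e^(0.0912×2) = 1.2000941.
Hence g_GBP = 1.0495879.
r = ln(1.0495879)/2 = 0.024199 → 2.42%.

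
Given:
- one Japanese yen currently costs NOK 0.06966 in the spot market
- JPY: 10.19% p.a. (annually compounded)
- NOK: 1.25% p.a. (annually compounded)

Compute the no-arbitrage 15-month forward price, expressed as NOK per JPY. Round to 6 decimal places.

T = 15/12 years.
Growth of 1 NOK over T: (1 + 0.0125)^(15/12) = 1.0156493.
Growth of 1 JPY over T: (1 + 0.1019)^(15/12) = 1.1289579.
CIP: F = S · (grow NOK)/(grow JPY) = 0.06966 × 1.0156493/1.1289579 = 0.06266853 NOK per JPY.

0.062669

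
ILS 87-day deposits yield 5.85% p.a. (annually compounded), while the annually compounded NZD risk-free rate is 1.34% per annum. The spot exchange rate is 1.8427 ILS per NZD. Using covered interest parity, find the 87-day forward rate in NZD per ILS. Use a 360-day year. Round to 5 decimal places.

T = 87/360 years.
ILS accumulates by (1 + 0.0585)^(87/360) = 1.0138342.
NZD accumulates by (1 + 0.0134)^(87/360) = 1.003222.
So F = 1.8427 × 1.0138342 / 1.003222 = 1.862192 (ILS/NZD).
Invert for NZD per ILS: 1 / 1.862192 = 0.53700.

0.53700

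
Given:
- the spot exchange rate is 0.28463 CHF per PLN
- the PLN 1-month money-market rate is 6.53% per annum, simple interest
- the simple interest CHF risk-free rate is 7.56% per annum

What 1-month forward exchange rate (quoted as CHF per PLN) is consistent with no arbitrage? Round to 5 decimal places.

0.28487

T = 1/12 years.
CHF growth factor: 1 + 0.0756×1/12 = 1.006300.
PLN accumulates by 1 + 0.0653×1/12 = 1.0054417.
Forward (CHF per PLN) = 0.28463 × 1.006300 / 1.0054417 = 0.2848730.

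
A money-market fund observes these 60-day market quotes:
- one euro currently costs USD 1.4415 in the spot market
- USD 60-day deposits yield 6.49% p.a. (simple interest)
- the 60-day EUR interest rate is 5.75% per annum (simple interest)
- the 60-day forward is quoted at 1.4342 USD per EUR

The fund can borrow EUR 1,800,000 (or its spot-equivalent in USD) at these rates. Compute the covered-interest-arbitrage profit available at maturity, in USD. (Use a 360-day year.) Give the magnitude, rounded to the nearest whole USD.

T = 60/360 years.
Keep in EUR, deliver into the forward: 1,800,000·1.009583333·1.4342 = USD 2,606,299.95.
Swap to USD now, deposit: 1,800,000·1.4415·1.010816667 = USD 2,622,766.01.
The quoted forward undervalues EUR, so borrow EUR, convert to USD at spot, deposit the USD at 6.49%, and buy EUR forward at 1.4342 to cover the loan.
The gap between the two covered legs is USD 16,466.

USD 16,466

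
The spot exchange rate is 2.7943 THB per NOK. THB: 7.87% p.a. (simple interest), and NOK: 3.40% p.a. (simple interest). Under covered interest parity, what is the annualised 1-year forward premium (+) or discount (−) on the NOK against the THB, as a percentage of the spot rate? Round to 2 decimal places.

+4.32%

T = 1 year.
CIP forward (THB per NOK) = 2.7943 × 1.078700/1.034000 = 2.9150981.
Annualised premium = (F − S)/S × (1/T) = (2.9150981 − 2.7943)/2.7943 ÷ 1 = 4.32%.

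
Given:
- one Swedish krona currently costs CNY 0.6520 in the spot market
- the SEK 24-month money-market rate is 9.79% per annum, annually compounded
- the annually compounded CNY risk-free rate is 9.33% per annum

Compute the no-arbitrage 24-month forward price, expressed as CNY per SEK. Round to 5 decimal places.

T = 2 years.
CNY accumulates by (1 + 0.0933)^2 = 1.1953049.
Growth of 1 SEK over T: (1 + 0.0979)^2 = 1.2053844.
CIP: F = S · (grow CNY)/(grow SEK) = 0.652 × 1.1953049/1.2053844 = 0.6465479 CNY per SEK.

0.64655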